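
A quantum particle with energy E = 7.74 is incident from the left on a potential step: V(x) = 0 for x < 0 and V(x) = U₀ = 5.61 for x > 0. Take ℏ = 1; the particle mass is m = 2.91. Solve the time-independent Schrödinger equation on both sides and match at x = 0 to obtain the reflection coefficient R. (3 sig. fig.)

The wavenumbers are k₁ = √(2mE)/ℏ = 6.712 on the left and k₂ = √(2m(E − U₀))/ℏ = 3.521 on the right.
Matching ψ and ψ′ at x = 0 gives r = (k₁ − k₂)/(k₁ + k₂), so R = r² = 0.09724 and T = 1 − R = 0.9028.

R = 0.0972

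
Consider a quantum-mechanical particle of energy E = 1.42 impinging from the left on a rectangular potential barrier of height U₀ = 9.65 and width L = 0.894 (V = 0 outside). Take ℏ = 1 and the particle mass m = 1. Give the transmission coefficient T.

E < U₀: inside the barrier ψ ∝ e^{±κx} with κ = √(2m(U₀ − E))/ℏ = 4.057.
κL = 3.627, sinh(κL) = 18.79.
Matching ψ, ψ′ at both faces gives T = [1 + U₀² sinh²(κL) / (4E(U₀ − E))]⁻¹ = 1/704.1 = 0.00142.

T = 0.00142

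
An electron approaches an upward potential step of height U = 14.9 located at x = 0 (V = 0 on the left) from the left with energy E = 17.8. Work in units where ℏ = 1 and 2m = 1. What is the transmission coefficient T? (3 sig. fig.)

On each side the TISE gives plane waves with k = √(2m(E − V))/ℏ: k₁ = √(2·½·17.8) = 4.219, k₂ = √(2·½·2.9) = 1.703.
Continuity of ψ and ψ′ at the step yields the reflection amplitude r = (k₁ − k₂)/(k₁ + k₂) = 0.4249; thus R = |r|² = 0.1805, T = 0.8195.

T = 0.819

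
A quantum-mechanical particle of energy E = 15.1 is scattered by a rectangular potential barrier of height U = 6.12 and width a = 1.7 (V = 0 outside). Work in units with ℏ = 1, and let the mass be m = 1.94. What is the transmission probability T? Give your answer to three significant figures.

Above the barrier the interior wavenumber is k₂ = √(2m(E − U))/ℏ = 5.903, giving phase k₂a = 10.03.
T = [1 + U² sin²(k₂a) / (4E(E − U))]⁻¹ = 1/1.023 = 0.978.

T = 0.978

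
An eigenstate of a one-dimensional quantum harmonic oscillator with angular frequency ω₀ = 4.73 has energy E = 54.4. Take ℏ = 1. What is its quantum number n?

E_n = ℏω₀(n + ½) ⇒ n = E/(ℏω₀) − ½ = 54.4/4.73 − 0.5 = 11.001 → n = 11.

n = 11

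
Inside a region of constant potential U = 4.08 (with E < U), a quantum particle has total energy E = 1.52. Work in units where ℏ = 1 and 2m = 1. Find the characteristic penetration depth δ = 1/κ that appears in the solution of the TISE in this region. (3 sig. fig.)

δ = 0.625

Since E < U the TISE in this region is ψ'' = κ²ψ with κ = √(2m(U − E))/ℏ.
κ = √(2 × 0.5 × 2.56) = 1.600. The penetration depth is δ = 1/κ = 0.625.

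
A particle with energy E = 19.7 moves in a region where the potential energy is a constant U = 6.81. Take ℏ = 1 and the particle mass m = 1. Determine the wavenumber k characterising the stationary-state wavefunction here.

With E > U the solution is oscillatory, ψ ∝ e^{±ikx} with k = √(2m(E − U))/ℏ.
k = √(2 × 1 × 12.89) = 5.077.

k = 5.08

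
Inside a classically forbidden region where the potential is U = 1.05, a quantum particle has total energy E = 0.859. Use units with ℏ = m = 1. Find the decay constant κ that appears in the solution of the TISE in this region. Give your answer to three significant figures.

κ = 0.618

Since E < U the TISE in this region is ψ'' = κ²ψ with κ = √(2m(U − E))/ℏ.
κ = √(2 × 1 × 0.191) = 0.6181.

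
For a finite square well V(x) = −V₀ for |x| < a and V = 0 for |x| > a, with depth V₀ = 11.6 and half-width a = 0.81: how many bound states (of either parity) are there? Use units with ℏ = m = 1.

N = 3

Define the well-strength parameter z₀ = (a/ℏ)√(2mV₀) = 0.81 × √(2·1·11.6) = 3.901.
The even/odd transcendental equations gain one root per π/2 in z₀, giving N = 1 + ⌊2z₀/π⌋ = 1 + ⌊2.484⌋ = 3.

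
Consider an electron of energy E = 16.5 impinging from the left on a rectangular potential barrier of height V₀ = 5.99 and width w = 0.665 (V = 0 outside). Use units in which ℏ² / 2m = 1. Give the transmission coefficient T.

Above the barrier the interior wavenumber is k₂ = √(2m(E − V₀))/ℏ = 3.242, giving phase k₂w = 2.156.
T = [1 + V₀² sin²(k₂w) / (4E(E − V₀))]⁻¹ = 1/1.036 = 0.965.

T = 0.965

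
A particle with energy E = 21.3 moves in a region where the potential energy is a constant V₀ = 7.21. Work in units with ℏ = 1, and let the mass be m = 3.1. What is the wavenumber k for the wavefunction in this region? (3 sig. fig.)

With E > V₀ the solution is oscillatory, ψ ∝ e^{±ikx} with k = √(2m(E − V₀))/ℏ.
k = √(2 × 3.1 × 14.09) = 9.347.

k = 9.35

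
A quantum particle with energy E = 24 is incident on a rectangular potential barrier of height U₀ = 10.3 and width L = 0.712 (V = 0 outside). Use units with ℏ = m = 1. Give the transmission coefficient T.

T = 0.976

E > U₀: inside the barrier k₂ = √(2m(E − U₀))/ℏ = 5.235, k₂L = 3.727.
T = [1 + U₀² sin²(k₂L) / (4E(E − U₀))]⁻¹ = 1/1.025 = 0.976.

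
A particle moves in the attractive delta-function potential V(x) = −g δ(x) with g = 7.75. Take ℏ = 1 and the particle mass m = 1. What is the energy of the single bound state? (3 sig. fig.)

E = -30.0

The bound state is ψ(x) = √κ e^{−κ|x|}. The derivative jump ψ'(0⁺) − ψ'(0⁻) = −(2mg/ℏ²)ψ(0) fixes κ = mg/ℏ² = 7.750.
Then E = −ℏ²κ²/(2m) = −mg²/(2ℏ²) = -30.03.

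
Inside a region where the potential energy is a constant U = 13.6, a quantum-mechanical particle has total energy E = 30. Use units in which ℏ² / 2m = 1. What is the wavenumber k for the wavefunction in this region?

k = 4.05

With E > U the solution is oscillatory, ψ ∝ e^{±ikx} with k = √(2m(E − U))/ℏ.
k = √(2 × 0.5 × 16.4) = 4.050.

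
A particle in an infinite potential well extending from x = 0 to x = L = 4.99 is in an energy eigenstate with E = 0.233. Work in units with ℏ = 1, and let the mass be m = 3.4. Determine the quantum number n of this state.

n = 2

For an infinite well E_n = n²π²ℏ²/(2mL²), so n = (L/πℏ)√(2mE).
n = (4.99/π) × √(2 × 3.4 × 0.233) = 1.999 → n = 2.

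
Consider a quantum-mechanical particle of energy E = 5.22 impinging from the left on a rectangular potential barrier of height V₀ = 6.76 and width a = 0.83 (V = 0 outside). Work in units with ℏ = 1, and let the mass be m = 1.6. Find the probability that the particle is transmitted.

Since E < V₀ the interior solution is evanescent with decay constant κ = √(2m(V₀ − E))/ℏ = 2.220.
κa = 1.843, sinh(κa) = 3.077.
Matching ψ, ψ′ at both faces gives T = [1 + V₀² sinh²(κa) / (4E(V₀ − E))]⁻¹ = 1/14.46 = 0.0692.

T = 0.0692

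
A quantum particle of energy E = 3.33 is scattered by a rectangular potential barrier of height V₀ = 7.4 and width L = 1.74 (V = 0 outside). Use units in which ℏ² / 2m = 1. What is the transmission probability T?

T = 0.00353

E < V₀: inside the barrier ψ ∝ e^{±κx} with κ = √(2m(V₀ − E))/ℏ = 2.017.
κL = 3.510, sinh(κL) = 16.71.
Matching ψ, ψ′ at both faces gives T = [1 + V₀² sinh²(κL) / (4E(V₀ − E))]⁻¹ = 1/283.2 = 0.00353.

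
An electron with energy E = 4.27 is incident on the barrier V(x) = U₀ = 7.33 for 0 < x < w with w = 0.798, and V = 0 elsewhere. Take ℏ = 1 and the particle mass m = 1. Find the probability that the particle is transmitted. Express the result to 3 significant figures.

T = 0.0724

E < U₀: inside the barrier ψ ∝ e^{±κx} with κ = √(2m(U₀ − E))/ℏ = 2.474.
κw = 1.974, sinh(κw) = 3.531.
The exact tunnelling result is T⁻¹ = 1 + U₀² sinh²(κw) / [4E(U₀ − E)] = 13.82, so T = 0.0724.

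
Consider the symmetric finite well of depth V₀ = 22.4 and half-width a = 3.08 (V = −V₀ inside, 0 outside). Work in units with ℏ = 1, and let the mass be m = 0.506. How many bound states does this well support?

The dimensionless depth is z₀ = a√(2mV₀)/ℏ = 3.08 × √(22.67) = 14.66.
A new bound state (alternating even/odd) appears each time z₀ passes a multiple of π/2, so N = ⌊2z₀/π⌋ + 1 = ⌊9.336⌋ + 1 = 10.

N = 10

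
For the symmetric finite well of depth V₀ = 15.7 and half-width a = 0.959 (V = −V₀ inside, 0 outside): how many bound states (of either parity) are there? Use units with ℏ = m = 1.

N = 4

Define the well-strength parameter z₀ = (a/ℏ)√(2mV₀) = 0.959 × √(2·1·15.7) = 5.374.
The even/odd transcendental equations gain one root per π/2 in z₀, giving N = 1 + ⌊2z₀/π⌋ = 1 + ⌊3.421⌋ = 4.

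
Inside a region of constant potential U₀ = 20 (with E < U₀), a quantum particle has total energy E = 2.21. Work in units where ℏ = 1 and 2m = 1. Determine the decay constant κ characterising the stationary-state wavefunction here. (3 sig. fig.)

Since E < U₀ the TISE in this region is ψ'' = κ²ψ with κ = √(2m(U₀ − E))/ℏ.
κ = √(2 × 0.5 × 17.79) = 4.218.

κ = 4.22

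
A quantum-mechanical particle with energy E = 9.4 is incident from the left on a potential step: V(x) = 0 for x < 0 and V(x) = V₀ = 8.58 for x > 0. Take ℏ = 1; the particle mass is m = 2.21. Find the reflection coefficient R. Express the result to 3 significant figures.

R = 0.296

The wavenumbers are k₁ = √(2mE)/ℏ = 6.446 on the left and k₂ = √(2m(E − V₀))/ℏ = 1.904 on the right.
Matching ψ and ψ′ at x = 0 gives r = (k₁ − k₂)/(k₁ + k₂), so R = r² = 0.2959 and T = 1 − R = 0.7041.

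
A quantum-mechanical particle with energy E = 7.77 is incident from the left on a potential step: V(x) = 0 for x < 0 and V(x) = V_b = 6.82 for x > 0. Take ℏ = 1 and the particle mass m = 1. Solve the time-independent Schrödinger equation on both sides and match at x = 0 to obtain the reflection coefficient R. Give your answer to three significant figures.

R = 0.232

On each side the TISE gives plane waves with k = √(2m(E − V))/ℏ: k₁ = √(2·1·7.77) = 3.942, k₂ = √(2·1·0.95) = 1.378.
Matching ψ and ψ′ at x = 0 gives r = (k₁ − k₂)/(k₁ + k₂), so R = r² = 0.2322 and T = 1 − R = 0.7678.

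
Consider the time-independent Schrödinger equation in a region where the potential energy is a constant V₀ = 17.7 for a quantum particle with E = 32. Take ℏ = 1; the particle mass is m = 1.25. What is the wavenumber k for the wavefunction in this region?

k = 5.98

With E > V₀ the solution is oscillatory, ψ ∝ e^{±ikx} with k = √(2m(E − V₀))/ℏ.
k = √(2 × 1.25 × 14.3) = 5.979.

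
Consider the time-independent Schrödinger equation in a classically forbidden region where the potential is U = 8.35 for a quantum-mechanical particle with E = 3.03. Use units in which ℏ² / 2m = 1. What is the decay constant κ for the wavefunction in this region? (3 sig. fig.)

κ = 2.31

Since E < U the TISE in this region is ψ'' = κ²ψ with κ = √(2m(U − E))/ℏ.
κ = √(2 × 0.5 × 5.32) = 2.307.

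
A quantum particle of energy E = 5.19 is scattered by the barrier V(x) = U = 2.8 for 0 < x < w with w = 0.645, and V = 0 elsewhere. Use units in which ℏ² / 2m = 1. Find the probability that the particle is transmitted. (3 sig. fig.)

Above the barrier the interior wavenumber is k₂ = √(2m(E − U))/ℏ = 1.546, giving phase k₂w = 0.9971.
T = [1 + U² sin²(k₂w) / (4E(E − U))]⁻¹ = 1/1.111 = 0.900.

T = 0.900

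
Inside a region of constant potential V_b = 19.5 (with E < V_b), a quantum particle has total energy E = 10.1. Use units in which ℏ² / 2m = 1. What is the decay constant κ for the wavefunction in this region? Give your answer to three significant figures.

Since E < V_b the TISE in this region is ψ'' = κ²ψ with κ = √(2m(V_b − E))/ℏ.
κ = √(2 × 0.5 × 9.4) = 3.066.

κ = 3.07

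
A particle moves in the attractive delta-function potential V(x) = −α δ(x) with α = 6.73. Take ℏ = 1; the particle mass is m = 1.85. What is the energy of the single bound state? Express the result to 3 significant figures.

For x ≠ 0 the bound state is ψ ∝ e^{−κ|x|}; integrating the TISE across the delta gives the cusp condition 2κ = 2mα/ℏ², so κ = 12.45.
Then E = −ℏ²κ²/(2m) = −mα²/(2ℏ²) = -41.90.

E = -41.9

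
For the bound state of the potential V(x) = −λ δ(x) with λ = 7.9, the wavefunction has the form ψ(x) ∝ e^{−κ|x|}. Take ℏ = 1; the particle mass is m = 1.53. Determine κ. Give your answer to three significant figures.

κ = 12.1

Integrating the TISE across x = 0 gives the cusp condition ψ'(0⁺) − ψ'(0⁻) = −(2mλ/ℏ²)ψ(0).
With ψ ∝ e^{−κ|x|} this yields −2κ = −2mλ/ℏ², so κ = mλ/ℏ² = 12.09.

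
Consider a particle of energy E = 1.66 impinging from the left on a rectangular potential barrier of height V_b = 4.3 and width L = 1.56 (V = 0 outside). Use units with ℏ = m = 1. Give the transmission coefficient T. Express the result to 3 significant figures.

T = 0.00292

Since E < V_b the interior solution is evanescent with decay constant κ = √(2m(V_b − E))/ℏ = 2.298.
κL = 3.585, sinh(κL) = 18.01.
The exact tunnelling result is T⁻¹ = 1 + V_b² sinh²(κL) / [4E(V_b − E)] = 343.0, so T = 0.00292.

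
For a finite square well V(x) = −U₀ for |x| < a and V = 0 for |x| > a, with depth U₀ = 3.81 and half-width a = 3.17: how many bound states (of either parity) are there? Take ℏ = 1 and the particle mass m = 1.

N = 6

The dimensionless depth is z₀ = a√(2mU₀)/ℏ = 3.17 × √(7.620) = 8.751.
The even/odd transcendental equations gain one root per π/2 in z₀, giving N = 1 + ⌊2z₀/π⌋ = 1 + ⌊5.571⌋ = 6.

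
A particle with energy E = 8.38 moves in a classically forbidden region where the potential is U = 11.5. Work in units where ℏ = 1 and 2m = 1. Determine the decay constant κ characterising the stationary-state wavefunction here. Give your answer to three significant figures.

Since E < U the TISE in this region is ψ'' = κ²ψ with κ = √(2m(U − E))/ℏ.
κ = √(2 × 0.5 × 3.12) = 1.766.

κ = 1.77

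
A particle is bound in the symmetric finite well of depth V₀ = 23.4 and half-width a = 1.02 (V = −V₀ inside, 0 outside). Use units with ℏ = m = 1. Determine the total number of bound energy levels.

The dimensionless depth is z₀ = a√(2mV₀)/ℏ = 1.02 × √(46.80) = 6.978.
The even/odd transcendental equations gain one root per π/2 in z₀, giving N = 1 + ⌊2z₀/π⌋ = 1 + ⌊4.442⌋ = 5.

N = 5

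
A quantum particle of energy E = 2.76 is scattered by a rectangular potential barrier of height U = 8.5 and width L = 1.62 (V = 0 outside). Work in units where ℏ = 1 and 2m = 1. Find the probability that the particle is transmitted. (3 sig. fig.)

T = 0.00149

E < U: inside the barrier ψ ∝ e^{±κx} with κ = √(2m(U − E))/ℏ = 2.396.
κL = 3.881, sinh(κL) = 24.23.
The exact tunnelling result is T⁻¹ = 1 + U² sinh²(κL) / [4E(U − E)] = 670.5, so T = 0.00149.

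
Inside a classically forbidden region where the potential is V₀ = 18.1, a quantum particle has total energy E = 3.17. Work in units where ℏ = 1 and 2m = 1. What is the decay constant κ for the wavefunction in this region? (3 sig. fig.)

Since E < V₀ the TISE in this region is ψ'' = κ²ψ with κ = √(2m(V₀ − E))/ℏ.
κ = √(2 × 0.5 × 14.93) = 3.864.

κ = 3.86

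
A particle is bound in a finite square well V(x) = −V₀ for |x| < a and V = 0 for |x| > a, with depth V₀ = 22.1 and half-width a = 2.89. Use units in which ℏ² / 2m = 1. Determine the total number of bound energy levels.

N = 9

Define the well-strength parameter z₀ = (a/ℏ)√(2mV₀) = 2.89 × √(2·0.5·22.1) = 13.59.
A new bound state (alternating even/odd) appears each time z₀ passes a multiple of π/2, so N = ⌊2z₀/π⌋ + 1 = ⌊8.649⌋ + 1 = 9.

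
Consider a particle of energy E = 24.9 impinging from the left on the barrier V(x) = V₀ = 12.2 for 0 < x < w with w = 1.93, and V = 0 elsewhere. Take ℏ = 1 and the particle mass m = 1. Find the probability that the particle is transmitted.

E > V₀: inside the barrier k₂ = √(2m(E − V₀))/ℏ = 5.040, k₂w = 9.727.
T = [1 + V₀² sin²(k₂w) / (4E(E − V₀))]⁻¹ = 1/1.010 = 0.990.

T = 0.990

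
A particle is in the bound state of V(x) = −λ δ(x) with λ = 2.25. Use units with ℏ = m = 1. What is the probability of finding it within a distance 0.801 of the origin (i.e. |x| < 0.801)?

P = 0.973

The normalised bound state is ψ = √κ e^{−κ|x|} with κ = mλ/ℏ² = 2.250.
P(|x| < d) = ∫_{−d}^{d} κ e^{−2κ|x|} dx = 1 − e^{−2κd} = 1 − e^{−3.605} = 0.9728.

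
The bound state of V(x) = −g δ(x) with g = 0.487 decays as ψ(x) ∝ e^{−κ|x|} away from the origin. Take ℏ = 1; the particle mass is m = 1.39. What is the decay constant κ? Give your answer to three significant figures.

κ = 0.677

Integrating the TISE across x = 0 gives the cusp condition ψ'(0⁺) − ψ'(0⁻) = −(2mg/ℏ²)ψ(0).
With ψ ∝ e^{−κ|x|} this yields −2κ = −2mg/ℏ², so κ = mg/ℏ² = 0.6769.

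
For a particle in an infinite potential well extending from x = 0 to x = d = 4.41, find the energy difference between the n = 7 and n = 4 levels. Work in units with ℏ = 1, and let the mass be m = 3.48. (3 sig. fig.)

ΔE = 2.41

E_n = n²π²ℏ²/(2md²), so ΔE = (7² − 4²) π²ℏ²/(2md²).
ΔE = 33 × π² / (2 × 3.48 × 4.41²) = 2.406.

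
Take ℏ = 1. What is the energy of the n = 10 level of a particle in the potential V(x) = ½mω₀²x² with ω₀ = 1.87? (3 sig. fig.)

Using E_n = (n + ½)ℏω₀: E_10 = 10.5 × 1.87 = 19.64.

E = 19.6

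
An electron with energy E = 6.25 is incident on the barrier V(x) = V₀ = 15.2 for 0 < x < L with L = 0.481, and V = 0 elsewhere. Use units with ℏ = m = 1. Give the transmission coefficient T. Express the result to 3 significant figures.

T = 0.0641

Since E < V₀ the interior solution is evanescent with decay constant κ = √(2m(V₀ − E))/ℏ = 4.231.
κL = 2.035, sinh(κL) = 3.761.
The exact tunnelling result is T⁻¹ = 1 + V₀² sinh²(κL) / [4E(V₀ − E)] = 15.61, so T = 0.0641.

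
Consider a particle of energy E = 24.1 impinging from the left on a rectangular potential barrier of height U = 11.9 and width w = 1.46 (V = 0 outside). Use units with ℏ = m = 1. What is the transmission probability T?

T = 0.928

E > U: inside the barrier k₂ = √(2m(E − U))/ℏ = 4.940, k₂w = 7.212.
T = [1 + U² sin²(k₂w) / (4E(E − U))]⁻¹ = 1/1.077 = 0.928.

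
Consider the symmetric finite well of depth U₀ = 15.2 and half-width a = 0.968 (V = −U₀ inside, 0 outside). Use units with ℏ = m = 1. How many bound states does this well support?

Define the well-strength parameter z₀ = (a/ℏ)√(2mU₀) = 0.968 × √(2·1·15.2) = 5.337.
A new bound state (alternating even/odd) appears each time z₀ passes a multiple of π/2, so N = ⌊2z₀/π⌋ + 1 = ⌊3.398⌋ + 1 = 4.

N = 4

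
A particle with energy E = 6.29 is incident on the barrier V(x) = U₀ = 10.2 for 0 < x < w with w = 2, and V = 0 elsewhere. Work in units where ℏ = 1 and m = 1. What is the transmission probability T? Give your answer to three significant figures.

T = 0.0000525

Since E < U₀ the interior solution is evanescent with decay constant κ = √(2m(U₀ − E))/ℏ = 2.796.
κw = 5.593, sinh(κw) = 134.2.
The exact tunnelling result is T⁻¹ = 1 + U₀² sinh²(κw) / [4E(U₀ − E)] = 19060, so T = 0.0000525.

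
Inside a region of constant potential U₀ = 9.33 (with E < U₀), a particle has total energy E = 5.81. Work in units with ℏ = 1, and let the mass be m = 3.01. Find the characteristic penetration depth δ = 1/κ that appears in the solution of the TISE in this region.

δ = 0.217

Since E < U₀ the TISE in this region is ψ'' = κ²ψ with κ = √(2m(U₀ − E))/ℏ.
κ = √(2 × 3.01 × 3.52) = 4.603. The penetration depth is δ = 1/κ = 0.217.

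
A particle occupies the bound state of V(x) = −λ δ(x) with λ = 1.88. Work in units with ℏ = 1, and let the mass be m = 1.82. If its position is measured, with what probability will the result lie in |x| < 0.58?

P = 0.981

The normalised bound state is ψ = √κ e^{−κ|x|} with κ = mλ/ℏ² = 3.422.
P(|x| < d) = ∫_{−d}^{d} κ e^{−2κ|x|} dx = 1 − e^{−2κd} = 1 − e^{−3.969} = 0.9811.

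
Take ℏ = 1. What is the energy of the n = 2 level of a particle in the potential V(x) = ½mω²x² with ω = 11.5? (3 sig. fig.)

E = 28.8

The oscillator eigenvalues are E_n = ℏω(n + ½), so E_2 = 11.5 × 2.5 = 28.75.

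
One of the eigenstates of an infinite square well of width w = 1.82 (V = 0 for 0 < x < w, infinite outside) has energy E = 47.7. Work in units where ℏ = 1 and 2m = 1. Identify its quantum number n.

For an infinite well E_n = n²π²ℏ²/(2mw²), so n = (w/πℏ)√(2mE).
n = (1.82/π) × √(2 × 0.5 × 47.7) = 4.001 → n = 4.

n = 4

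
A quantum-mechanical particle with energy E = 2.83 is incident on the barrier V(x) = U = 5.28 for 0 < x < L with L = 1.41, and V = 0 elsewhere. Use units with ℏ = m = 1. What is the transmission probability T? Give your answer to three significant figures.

T = 0.00771

E < U: inside the barrier ψ ∝ e^{±κx} with κ = √(2m(U − E))/ℏ = 2.214.
κL = 3.121, sinh(κL) = 11.31.
Matching ψ, ψ′ at both faces gives T = [1 + U² sinh²(κL) / (4E(U − E))]⁻¹ = 1/129.7 = 0.00771.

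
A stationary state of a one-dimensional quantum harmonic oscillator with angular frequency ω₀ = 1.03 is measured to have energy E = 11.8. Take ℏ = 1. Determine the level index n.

n = 11

E_n = ℏω₀(n + ½) ⇒ n = E/(ℏω₀) − ½ = 11.8/1.03 − 0.5 = 10.956 → n = 11.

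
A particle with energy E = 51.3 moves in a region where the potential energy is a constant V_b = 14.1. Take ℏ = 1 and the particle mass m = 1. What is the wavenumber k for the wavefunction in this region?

With E > V_b the solution is oscillatory, ψ ∝ e^{±ikx} with k = √(2m(E − V_b))/ℏ.
k = √(2 × 1 × 37.2) = 8.626.

k = 8.63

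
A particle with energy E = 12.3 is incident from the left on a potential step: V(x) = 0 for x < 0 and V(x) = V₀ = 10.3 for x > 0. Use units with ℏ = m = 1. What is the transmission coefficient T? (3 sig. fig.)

T = 0.819

The wavenumbers are k₁ = √(2mE)/ℏ = 4.960 on the left and k₂ = √(2m(E − V₀))/ℏ = 2.000 on the right.
Matching ψ and ψ′ at x = 0 gives r = (k₁ − k₂)/(k₁ + k₂), so R = r² = 0.1809 and T = 1 − R = 0.8191.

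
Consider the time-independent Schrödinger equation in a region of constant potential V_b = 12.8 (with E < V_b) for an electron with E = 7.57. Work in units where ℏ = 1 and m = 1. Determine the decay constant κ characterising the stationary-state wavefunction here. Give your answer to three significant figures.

κ = 3.23

Since E < V_b the TISE in this region is ψ'' = κ²ψ with κ = √(2m(V_b − E))/ℏ.
κ = √(2 × 1 × 5.23) = 3.234.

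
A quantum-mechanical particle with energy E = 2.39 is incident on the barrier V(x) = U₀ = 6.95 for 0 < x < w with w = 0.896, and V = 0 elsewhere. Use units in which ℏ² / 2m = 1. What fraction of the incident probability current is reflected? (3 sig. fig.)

R = 0.924

Since E < U₀ the interior solution is evanescent with decay constant κ = √(2m(U₀ − E))/ℏ = 2.135.
κw = 1.913, sinh(κw) = 3.314.
Matching ψ, ψ′ at both faces gives T = [1 + U₀² sinh²(κw) / (4E(U₀ − E))]⁻¹ = 1/13.17 = 0.0759.
R = 1 − T = 0.924.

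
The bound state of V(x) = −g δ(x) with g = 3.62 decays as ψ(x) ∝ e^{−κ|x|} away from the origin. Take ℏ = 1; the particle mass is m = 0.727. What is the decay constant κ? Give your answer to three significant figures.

Integrate −(ℏ²/2m)ψ'' − gδ(x)ψ = Eψ from −ε to +ε: the ψ'' term gives ψ'(0⁺) − ψ'(0⁻) and the δ term gives −(2mg/ℏ²)ψ(0).
With ψ ∝ e^{−κ|x|} this yields −2κ = −2mg/ℏ², so κ = mg/ℏ² = 2.632.

κ = 2.63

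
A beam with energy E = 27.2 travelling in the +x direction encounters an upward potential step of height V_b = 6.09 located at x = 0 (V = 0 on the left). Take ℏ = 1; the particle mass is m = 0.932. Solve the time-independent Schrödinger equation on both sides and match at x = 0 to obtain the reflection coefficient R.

On each side the TISE gives plane waves with k = √(2m(E − V))/ℏ: k₁ = √(2·0.932·27.2) = 7.120, k₂ = √(2·0.932·21.11) = 6.273.
Continuity of ψ and ψ′ at the step yields the reflection amplitude r = (k₁ − k₂)/(k₁ + k₂) = 0.06328; thus R = |r|² = 0.004005, T = 0.9960.

R = 0.00400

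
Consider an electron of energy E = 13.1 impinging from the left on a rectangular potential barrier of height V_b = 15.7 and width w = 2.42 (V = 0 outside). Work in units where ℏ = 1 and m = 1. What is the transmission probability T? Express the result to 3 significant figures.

T = 0.0000356

Since E < V_b the interior solution is evanescent with decay constant κ = √(2m(V_b − E))/ℏ = 2.280.
κw = 5.518, sinh(κw) = 124.6.
Matching ψ, ψ′ at both faces gives T = [1 + V_b² sinh²(κw) / (4E(V_b − E))]⁻¹ = 1/28100 = 0.0000356.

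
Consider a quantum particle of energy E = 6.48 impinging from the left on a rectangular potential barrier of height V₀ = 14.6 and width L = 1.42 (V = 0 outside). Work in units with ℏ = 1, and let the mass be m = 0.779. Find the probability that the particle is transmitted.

T = 0.000162

Since E < V₀ the interior solution is evanescent with decay constant κ = √(2m(V₀ − E))/ℏ = 3.557.
κL = 5.051, sinh(κL) = 78.06.
The exact tunnelling result is T⁻¹ = 1 + V₀² sinh²(κL) / [4E(V₀ − E)] = 6172, so T = 0.000162.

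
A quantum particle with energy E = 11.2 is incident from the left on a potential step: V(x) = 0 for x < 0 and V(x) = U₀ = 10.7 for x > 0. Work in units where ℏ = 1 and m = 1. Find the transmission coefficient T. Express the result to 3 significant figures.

T = 0.576

The wavenumbers are k₁ = √(2mE)/ℏ = 4.733 on the left and k₂ = √(2m(E − U₀))/ℏ = 1.000 on the right.
Continuity of ψ and ψ′ at the step yields the reflection amplitude r = (k₁ − k₂)/(k₁ + k₂) = 0.6511; thus R = |r|² = 0.4240, T = 0.5760.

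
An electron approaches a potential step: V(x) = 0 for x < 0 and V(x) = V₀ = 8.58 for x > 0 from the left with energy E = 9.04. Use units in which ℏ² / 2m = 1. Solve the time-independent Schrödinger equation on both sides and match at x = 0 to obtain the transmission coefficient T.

T = 0.601

The wavenumbers are k₁ = √(2mE)/ℏ = 3.007 on the left and k₂ = √(2m(E − V₀))/ℏ = 0.6782 on the right.
Continuity of ψ and ψ′ at the step yields the reflection amplitude r = (k₁ − k₂)/(k₁ + k₂) = 0.6319; thus R = |r|² = 0.3993, T = 0.6007.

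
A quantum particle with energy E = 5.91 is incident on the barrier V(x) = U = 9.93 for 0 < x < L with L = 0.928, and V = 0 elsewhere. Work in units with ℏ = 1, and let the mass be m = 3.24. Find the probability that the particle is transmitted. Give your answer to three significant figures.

T = 0.000296

E < U: inside the barrier ψ ∝ e^{±κx} with κ = √(2m(U − E))/ℏ = 5.104.
κL = 4.736, sinh(κL) = 57.01.
Matching ψ, ψ′ at both faces gives T = [1 + U² sinh²(κL) / (4E(U − E))]⁻¹ = 1/3373 = 0.000296.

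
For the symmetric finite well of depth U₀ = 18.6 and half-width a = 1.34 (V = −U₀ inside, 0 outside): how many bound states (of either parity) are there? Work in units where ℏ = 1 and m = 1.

N = 6

The dimensionless depth is z₀ = a√(2mU₀)/ℏ = 1.34 × √(37.20) = 8.173.
A new bound state (alternating even/odd) appears each time z₀ passes a multiple of π/2, so N = ⌊2z₀/π⌋ + 1 = ⌊5.203⌋ + 1 = 6.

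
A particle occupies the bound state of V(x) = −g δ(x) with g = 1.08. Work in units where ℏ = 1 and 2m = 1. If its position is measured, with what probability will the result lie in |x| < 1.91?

P = 0.873

The normalised bound state is ψ = √κ e^{−κ|x|} with κ = mg/ℏ² = 0.5400.
P(|x| < d) = ∫_{−d}^{d} κ e^{−2κ|x|} dx = 1 − e^{−2κd} = 1 − e^{−2.063} = 0.8729.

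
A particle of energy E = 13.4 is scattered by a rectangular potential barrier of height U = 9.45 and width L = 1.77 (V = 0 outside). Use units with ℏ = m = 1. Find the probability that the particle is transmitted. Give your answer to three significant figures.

Above the barrier the interior wavenumber is k₂ = √(2m(E − U))/ℏ = 2.811, giving phase k₂L = 4.975.
Matching at both interfaces gives T⁻¹ = 1 + U² sin²(k₂L) / [4E(E − U)] = 1.393, hence T = 0.718.

T = 0.718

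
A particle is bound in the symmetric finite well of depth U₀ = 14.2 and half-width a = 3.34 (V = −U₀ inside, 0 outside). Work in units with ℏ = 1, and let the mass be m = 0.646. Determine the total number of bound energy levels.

N = 10

Define the well-strength parameter z₀ = (a/ℏ)√(2mU₀) = 3.34 × √(2·0.646·14.2) = 14.31.
A new bound state (alternating even/odd) appears each time z₀ passes a multiple of π/2, so N = ⌊2z₀/π⌋ + 1 = ⌊9.108⌋ + 1 = 10.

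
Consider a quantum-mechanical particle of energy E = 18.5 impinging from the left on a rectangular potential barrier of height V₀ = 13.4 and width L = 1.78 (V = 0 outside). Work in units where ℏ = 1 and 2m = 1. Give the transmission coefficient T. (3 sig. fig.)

T = 0.780

E > V₀: inside the barrier k₂ = √(2m(E − V₀))/ℏ = 2.258, k₂L = 4.020.
T = [1 + V₀² sin²(k₂L) / (4E(E − V₀))]⁻¹ = 1/1.282 = 0.780.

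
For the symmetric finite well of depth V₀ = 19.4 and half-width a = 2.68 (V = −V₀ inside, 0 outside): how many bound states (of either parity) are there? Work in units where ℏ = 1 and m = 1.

N = 11

The dimensionless depth is z₀ = a√(2mV₀)/ℏ = 2.68 × √(38.80) = 16.69.
The even/odd transcendental equations gain one root per π/2 in z₀, giving N = 1 + ⌊2z₀/π⌋ = 1 + ⌊10.63⌋ = 11.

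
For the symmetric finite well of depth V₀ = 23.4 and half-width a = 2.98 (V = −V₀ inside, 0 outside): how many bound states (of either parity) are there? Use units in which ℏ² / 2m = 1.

The dimensionless depth is z₀ = a√(2mV₀)/ℏ = 2.98 × √(23.40) = 14.42.
The even/odd transcendental equations gain one root per π/2 in z₀, giving N = 1 + ⌊2z₀/π⌋ = 1 + ⌊9.177⌋ = 10.

N = 10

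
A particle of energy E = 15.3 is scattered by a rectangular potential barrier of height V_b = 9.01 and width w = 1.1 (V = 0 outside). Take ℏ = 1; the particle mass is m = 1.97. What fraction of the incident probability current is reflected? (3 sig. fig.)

R = 0.0991

Above the barrier the interior wavenumber is k₂ = √(2m(E − V_b))/ℏ = 4.978, giving phase k₂w = 5.476.
T = [1 + V_b² sin²(k₂w) / (4E(E − V_b))]⁻¹ = 1/1.110 = 0.901.
R = 1 − T = 0.0991.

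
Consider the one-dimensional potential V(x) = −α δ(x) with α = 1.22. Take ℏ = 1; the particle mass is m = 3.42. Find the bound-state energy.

E = -2.55

For x ≠ 0 the bound state is ψ ∝ e^{−κ|x|}; integrating the TISE across the delta gives the cusp condition 2κ = 2mα/ℏ², so κ = 4.172.
Then E = −ℏ²κ²/(2m) = −mα²/(2ℏ²) = -2.545.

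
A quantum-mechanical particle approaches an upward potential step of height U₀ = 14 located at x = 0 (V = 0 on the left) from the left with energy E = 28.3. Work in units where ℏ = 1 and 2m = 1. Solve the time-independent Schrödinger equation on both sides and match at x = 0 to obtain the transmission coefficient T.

T = 0.971

The wavenumbers are k₁ = √(2mE)/ℏ = 5.320 on the left and k₂ = √(2m(E − U₀))/ℏ = 3.782 on the right.
Continuity of ψ and ψ′ at the step yields the reflection amplitude r = (k₁ − k₂)/(k₁ + k₂) = 0.1690; thus R = |r|² = 0.02857, T = 0.9714.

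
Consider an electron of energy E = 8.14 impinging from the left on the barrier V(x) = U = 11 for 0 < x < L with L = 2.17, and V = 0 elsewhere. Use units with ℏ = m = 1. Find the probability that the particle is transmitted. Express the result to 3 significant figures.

Since E < U the interior solution is evanescent with decay constant κ = √(2m(U − E))/ℏ = 2.392.
κL = 5.190, sinh(κL) = 89.72.
The exact tunnelling result is T⁻¹ = 1 + U² sinh²(κL) / [4E(U − E)] = 10460, so T = 0.0000956.

T = 0.0000956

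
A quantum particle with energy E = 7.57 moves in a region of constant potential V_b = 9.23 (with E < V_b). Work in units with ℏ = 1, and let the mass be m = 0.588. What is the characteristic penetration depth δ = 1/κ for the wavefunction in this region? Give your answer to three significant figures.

δ = 0.716

Since E < V_b the TISE in this region is ψ'' = κ²ψ with κ = √(2m(V_b − E))/ℏ.
κ = √(2 × 0.588 × 1.66) = 1.397. The penetration depth is δ = 1/κ = 0.716.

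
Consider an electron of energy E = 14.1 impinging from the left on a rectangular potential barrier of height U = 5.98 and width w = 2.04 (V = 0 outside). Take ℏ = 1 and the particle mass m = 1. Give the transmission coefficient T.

Above the barrier the interior wavenumber is k₂ = √(2m(E − U))/ℏ = 4.030, giving phase k₂w = 8.221.
Matching at both interfaces gives T⁻¹ = 1 + U² sin²(k₂w) / [4E(E − U)] = 1.068, hence T = 0.936.

T = 0.936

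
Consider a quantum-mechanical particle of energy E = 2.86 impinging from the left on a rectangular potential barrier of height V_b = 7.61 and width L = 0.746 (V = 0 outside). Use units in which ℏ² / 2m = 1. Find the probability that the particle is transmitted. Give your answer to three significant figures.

Since E < V_b the interior solution is evanescent with decay constant κ = √(2m(V_b − E))/ℏ = 2.179.
κL = 1.626, sinh(κL) = 2.443.
Matching ψ, ψ′ at both faces gives T = [1 + V_b² sinh²(κL) / (4E(V_b − E))]⁻¹ = 1/7.361 = 0.136.

T = 0.136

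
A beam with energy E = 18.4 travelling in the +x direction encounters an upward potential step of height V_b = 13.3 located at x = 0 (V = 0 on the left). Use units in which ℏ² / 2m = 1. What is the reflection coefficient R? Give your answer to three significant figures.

On each side the TISE gives plane waves with k = √(2m(E − V))/ℏ: k₁ = √(2·½·18.4) = 4.290, k₂ = √(2·½·5.1) = 2.258.
Continuity of ψ and ψ′ at the step yields the reflection amplitude r = (k₁ − k₂)/(k₁ + k₂) = 0.3102; thus R = |r|² = 0.09623, T = 0.9038.

R = 0.0962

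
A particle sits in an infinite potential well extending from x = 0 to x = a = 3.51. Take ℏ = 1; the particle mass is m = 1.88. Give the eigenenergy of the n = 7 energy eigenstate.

The infinite-well eigenfunctions ψ_n = √(2/a) sin(nπx/a) vanish at both walls, giving E_n = n²π²ℏ²/(2ma²).
E_7 = 7² × π² / (2 × 1.88 × 3.51²) = 10.44.

E = 10.4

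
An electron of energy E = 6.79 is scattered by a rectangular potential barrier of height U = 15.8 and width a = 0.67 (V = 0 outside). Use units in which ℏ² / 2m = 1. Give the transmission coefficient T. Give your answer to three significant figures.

T = 0.0679

Since E < U the interior solution is evanescent with decay constant κ = √(2m(U − E))/ℏ = 3.002.
κa = 2.011, sinh(κa) = 3.669.
Matching ψ, ψ′ at both faces gives T = [1 + U² sinh²(κa) / (4E(U − E))]⁻¹ = 1/14.73 = 0.0679.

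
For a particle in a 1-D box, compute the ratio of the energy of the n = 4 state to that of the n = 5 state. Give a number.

0.64

Since E_n ∝ n², the ratio is (4/5)² = 0.64.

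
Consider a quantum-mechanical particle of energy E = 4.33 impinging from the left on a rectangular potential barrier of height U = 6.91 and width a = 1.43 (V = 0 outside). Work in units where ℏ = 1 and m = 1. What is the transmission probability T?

T = 0.00563

Since E < U the interior solution is evanescent with decay constant κ = √(2m(U − E))/ℏ = 2.272.
κa = 3.248, sinh(κa) = 12.85.
The exact tunnelling result is T⁻¹ = 1 + U² sinh²(κa) / [4E(U − E)] = 177.6, so T = 0.00563.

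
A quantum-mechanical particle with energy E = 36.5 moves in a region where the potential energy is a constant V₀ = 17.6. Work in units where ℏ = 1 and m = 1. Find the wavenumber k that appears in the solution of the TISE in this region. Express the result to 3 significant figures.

With E > V₀ the solution is oscillatory, ψ ∝ e^{±ikx} with k = √(2m(E − V₀))/ℏ.
k = √(2 × 1 × 18.9) = 6.148.

k = 6.15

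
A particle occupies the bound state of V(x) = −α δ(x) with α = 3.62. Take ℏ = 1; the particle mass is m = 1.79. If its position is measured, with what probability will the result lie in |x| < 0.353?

P = 0.990

The normalised bound state is ψ = √κ e^{−κ|x|} with κ = mα/ℏ² = 6.480.
P(|x| < d) = ∫_{−d}^{d} κ e^{−2κ|x|} dx = 1 − e^{−2κd} = 1 − e^{−4.575} = 0.9897.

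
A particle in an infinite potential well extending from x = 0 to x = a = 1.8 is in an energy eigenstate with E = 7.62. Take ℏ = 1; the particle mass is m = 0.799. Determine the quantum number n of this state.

n = 2

For an infinite well E_n = n²π²ℏ²/(2ma²), so n = (a/πℏ)√(2mE).
n = (1.8/π) × √(2 × 0.799 × 7.62) = 1.999 → n = 2.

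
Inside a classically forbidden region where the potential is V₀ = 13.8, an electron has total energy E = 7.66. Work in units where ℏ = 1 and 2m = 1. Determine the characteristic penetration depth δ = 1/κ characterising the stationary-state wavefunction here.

Since E < V₀ the TISE in this region is ψ'' = κ²ψ with κ = √(2m(V₀ − E))/ℏ.
κ = √(2 × 0.5 × 6.14) = 2.478. The penetration depth is δ = 1/κ = 0.404.

δ = 0.404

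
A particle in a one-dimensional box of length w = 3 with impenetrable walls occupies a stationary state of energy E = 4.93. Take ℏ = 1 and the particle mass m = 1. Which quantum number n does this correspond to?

n = 3

From E_n = n²π²ℏ²/(2mw²) invert to n = √(2mw²E)/(πℏ).
n = (3/π) × √(2 × 1 × 4.93) = 2.999 → n = 3.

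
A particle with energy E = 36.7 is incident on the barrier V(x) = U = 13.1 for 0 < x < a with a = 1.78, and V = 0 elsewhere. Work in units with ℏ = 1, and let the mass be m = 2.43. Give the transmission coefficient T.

E > U: inside the barrier k₂ = √(2m(E − U))/ℏ = 10.71, k₂a = 19.06.
T = [1 + U² sin²(k₂a) / (4E(E − U))]⁻¹ = 1/1.002 = 0.998.

T = 0.998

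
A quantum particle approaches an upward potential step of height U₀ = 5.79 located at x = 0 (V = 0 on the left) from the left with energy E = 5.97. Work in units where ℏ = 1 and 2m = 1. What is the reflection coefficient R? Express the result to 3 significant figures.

R = 0.496

On each side the TISE gives plane waves with k = √(2m(E − V))/ℏ: k₁ = √(2·½·5.97) = 2.443, k₂ = √(2·½·0.18) = 0.4243.
Continuity of ψ and ψ′ at the step yields the reflection amplitude r = (k₁ − k₂)/(k₁ + k₂) = 0.7041; thus R = |r|² = 0.4958, T = 0.5042.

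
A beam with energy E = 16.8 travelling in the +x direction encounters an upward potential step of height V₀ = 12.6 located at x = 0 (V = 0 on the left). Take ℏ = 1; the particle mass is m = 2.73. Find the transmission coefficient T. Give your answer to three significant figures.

On each side the TISE gives plane waves with k = √(2m(E − V))/ℏ: k₁ = √(2·2.73·16.8) = 9.577, k₂ = √(2·2.73·4.2) = 4.789.
Continuity of ψ and ψ′ at the step yields the reflection amplitude r = (k₁ − k₂)/(k₁ + k₂) = 0.3333; thus R = |r|² = 0.1111, T = 0.8889.

T = 0.889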